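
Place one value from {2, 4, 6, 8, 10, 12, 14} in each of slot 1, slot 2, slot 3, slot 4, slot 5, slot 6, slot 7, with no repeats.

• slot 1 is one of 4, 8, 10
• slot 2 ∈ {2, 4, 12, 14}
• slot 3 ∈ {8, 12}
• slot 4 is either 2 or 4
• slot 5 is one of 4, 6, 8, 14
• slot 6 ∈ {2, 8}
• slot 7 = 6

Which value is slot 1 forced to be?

10

slot 7 must be 6 (only option left). Remove 6 from slot 5.
The 6 still-open variables together cover exactly {2, 4, 8, 10, 12, 14} — 6 values for 6 variables — and 10 appears only in slot 1's list, so slot 1 = 10.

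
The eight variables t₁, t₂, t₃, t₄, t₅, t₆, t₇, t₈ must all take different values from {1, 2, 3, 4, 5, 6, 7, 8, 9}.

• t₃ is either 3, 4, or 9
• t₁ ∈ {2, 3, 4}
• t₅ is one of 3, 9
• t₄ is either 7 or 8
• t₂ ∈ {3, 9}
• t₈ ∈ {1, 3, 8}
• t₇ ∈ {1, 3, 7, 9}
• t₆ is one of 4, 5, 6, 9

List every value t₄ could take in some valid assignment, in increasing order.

7, 8

t₂ and t₅ between them cover only {3, 9} — a naked pair. Remove those values from t₁, t₃, t₆, t₇, t₈.
t₃ has just one choice, so t₃ = 4. Remove 4 from t₁, t₆.
t₁'s domain is down to {2}, so t₁ = 2.
No further eliminations apply; t₄ can still be any of 7, 8.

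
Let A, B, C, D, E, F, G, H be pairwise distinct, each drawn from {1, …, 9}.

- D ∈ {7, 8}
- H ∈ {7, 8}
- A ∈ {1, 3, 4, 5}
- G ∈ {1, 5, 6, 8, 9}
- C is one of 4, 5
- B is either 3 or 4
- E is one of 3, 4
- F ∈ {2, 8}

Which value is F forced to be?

B and E between them cover only {3, 4} — a naked pair. Remove those values from A, C.
C has just one choice, so C = 5. Remove 5 from A, G.
A's domain is down to {1}, so A = 1. Remove 1 from G.
D and H between them cover only {7, 8} — a naked pair. Remove those values from F, G.
So F = 2.

2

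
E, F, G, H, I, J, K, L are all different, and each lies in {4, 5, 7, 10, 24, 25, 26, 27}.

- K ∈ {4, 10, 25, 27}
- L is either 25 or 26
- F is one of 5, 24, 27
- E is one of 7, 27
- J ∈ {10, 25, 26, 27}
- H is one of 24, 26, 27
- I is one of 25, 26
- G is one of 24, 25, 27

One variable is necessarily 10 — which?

Among the 8 variables, 4 fits only K (and all 8 values in {4, 5, 7, 10, 24, 25, 26, 27} must be used), so K = 4.
The 7 still-open variables together cover exactly {5, 7, 10, 24, 25, 26, 27} — 7 values for 7 variables — and 5 appears only in F's list, so F = 5.
The 6 still-open variables together cover exactly {7, 10, 24, 25, 26, 27} — 6 values for 6 variables — and 7 appears only in E's list, so E = 7.
Among the 5 still-open variables, 10 fits only J (and all 5 values in {10, 24, 25, 26, 27} must be used), so J = 10.

J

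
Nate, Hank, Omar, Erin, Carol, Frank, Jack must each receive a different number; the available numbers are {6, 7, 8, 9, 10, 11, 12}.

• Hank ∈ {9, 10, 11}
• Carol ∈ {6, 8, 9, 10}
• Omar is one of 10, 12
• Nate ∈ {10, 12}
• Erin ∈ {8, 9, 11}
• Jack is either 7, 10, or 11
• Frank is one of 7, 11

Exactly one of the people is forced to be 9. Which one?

Hank

The 7 variables draw from only 7 values {6, 7, 8, 9, 10, 11, 12}, so each is used; only Carol can be 6, hence Carol = 6.
The 6 still-open variables together cover exactly {7, 8, 9, 10, 11, 12} — 6 values for 6 variables — and 8 appears only in Erin's list, so Erin = 8.
The 5 still-open variables draw from only 5 values {7, 9, 10, 11, 12}, so each is used; only Hank can be 9, hence Hank = 9.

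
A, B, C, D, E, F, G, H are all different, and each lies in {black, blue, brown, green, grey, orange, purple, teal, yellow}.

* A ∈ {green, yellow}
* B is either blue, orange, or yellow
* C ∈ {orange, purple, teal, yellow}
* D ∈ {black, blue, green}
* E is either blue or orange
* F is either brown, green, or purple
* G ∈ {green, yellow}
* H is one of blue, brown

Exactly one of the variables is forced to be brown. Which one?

Among the 8 variables, black fits only D (and all 8 values in {black, blue, brown, green, orange, purple, teal, yellow} must be used), so D = black.
The 7 still-open variables together cover exactly {blue, brown, green, orange, purple, teal, yellow} — 7 values for 7 variables — and teal appears only in C's list, so C = teal.
The 6 still-open variables together cover exactly {blue, brown, green, orange, purple, yellow} — 6 values for 6 variables — and purple appears only in F's list, so F = purple.
The 5 still-open variables together cover exactly {blue, brown, green, orange, yellow} — 5 values for 5 variables — and brown appears only in H's list, so H = brown.

H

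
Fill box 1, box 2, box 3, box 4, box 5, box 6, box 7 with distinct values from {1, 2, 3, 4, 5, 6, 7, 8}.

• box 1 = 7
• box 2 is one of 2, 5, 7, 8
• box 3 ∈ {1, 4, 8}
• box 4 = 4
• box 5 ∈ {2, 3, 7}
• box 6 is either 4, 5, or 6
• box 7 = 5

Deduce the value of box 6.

box 1 must be 7 (only option left). Remove 7 from box 2, box 5.
box 4 has just one choice, so box 4 = 4. Strike 4 from box 3, box 6.
That leaves box 7 = 5. So box 2, box 6 can't be 5.
So box 6 = 6.

6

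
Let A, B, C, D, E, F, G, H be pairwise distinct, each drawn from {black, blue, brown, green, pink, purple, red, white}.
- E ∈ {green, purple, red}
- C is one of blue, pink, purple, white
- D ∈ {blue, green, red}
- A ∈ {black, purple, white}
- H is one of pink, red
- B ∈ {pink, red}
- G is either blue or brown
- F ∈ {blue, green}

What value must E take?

The 8 variables draw from only 8 values {black, blue, brown, green, pink, purple, red, white}, so each is used; only A can be black, hence A = black.
Among the 7 still-open variables, brown fits only G (and all 7 values in {blue, brown, green, pink, purple, red, white} must be used), so G = brown.
The 6 still-open variables draw from only 6 values {blue, green, pink, purple, red, white}, so each is used; only C can be white, hence C = white.
The 5 still-open variables together cover exactly {blue, green, pink, purple, red} — 5 values for 5 variables — and purple appears only in E's list, so E = purple.

purple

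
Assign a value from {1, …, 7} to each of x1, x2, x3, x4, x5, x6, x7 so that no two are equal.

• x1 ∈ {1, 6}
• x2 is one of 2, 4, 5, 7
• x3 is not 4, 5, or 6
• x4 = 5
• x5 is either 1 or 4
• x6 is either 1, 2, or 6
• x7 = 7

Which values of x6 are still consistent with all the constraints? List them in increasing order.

1, 2, 6

x4 has just one choice, so x4 = 5. Eliminate 5 elsewhere: x2.
x7's domain is down to {7}, so x7 = 7. Eliminate 7 elsewhere: x2, x3.
The 5 still-open variables together cover exactly {1, 2, 3, 4, 6} — 5 values for 5 variables — and 3 appears only in x3's list, so x3 = 3.
No further eliminations apply; x6 can still be any of 1, 2, 6.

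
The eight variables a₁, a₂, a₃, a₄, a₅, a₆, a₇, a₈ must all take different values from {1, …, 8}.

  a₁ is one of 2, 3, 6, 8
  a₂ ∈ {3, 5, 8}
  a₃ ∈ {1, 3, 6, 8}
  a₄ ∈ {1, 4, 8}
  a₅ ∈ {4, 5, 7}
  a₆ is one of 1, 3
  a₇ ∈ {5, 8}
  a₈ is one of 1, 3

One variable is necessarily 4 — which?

a₄

The 8 variables together cover exactly {1, 2, 3, 4, 5, 6, 7, 8} — 8 values for 8 variables — and 2 appears only in a₁'s list, so a₁ = 2.
Among the 7 still-open variables, 6 fits only a₃ (and all 7 values in {1, 3, 4, 5, 6, 7, 8} must be used), so a₃ = 6.
The 6 still-open variables draw from only 6 values {1, 3, 4, 5, 7, 8}, so each is used; only a₅ can be 7, hence a₅ = 7.
Among the 5 still-open variables, 4 fits only a₄ (and all 5 values in {1, 3, 4, 5, 8} must be used), so a₄ = 4.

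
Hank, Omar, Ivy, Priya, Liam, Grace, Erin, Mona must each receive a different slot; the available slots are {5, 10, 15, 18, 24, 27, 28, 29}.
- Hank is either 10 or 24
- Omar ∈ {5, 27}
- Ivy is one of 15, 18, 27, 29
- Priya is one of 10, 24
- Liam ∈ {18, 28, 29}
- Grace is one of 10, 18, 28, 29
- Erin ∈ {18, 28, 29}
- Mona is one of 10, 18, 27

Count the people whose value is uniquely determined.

The 8 variables together cover exactly {5, 10, 15, 18, 24, 27, 28, 29} — 8 values for 8 variables — and 5 appears only in Omar's list, so Omar = 5.
The 7 still-open variables draw from only 7 values {10, 15, 18, 24, 27, 28, 29}, so each is used; only Ivy can be 15, hence Ivy = 15.
The 6 still-open variables together cover exactly {10, 18, 24, 27, 28, 29} — 6 values for 6 variables — and 27 appears only in Mona's list, so Mona = 27.
Hank and Priya share exactly the 2 values {10, 24}; by pigeonhole those values go to them, so strike 10, 24 from Grace.
Determined: Omar=5, Ivy=15, Mona=27. The other people each still have more than one consistent value. That makes 3.

3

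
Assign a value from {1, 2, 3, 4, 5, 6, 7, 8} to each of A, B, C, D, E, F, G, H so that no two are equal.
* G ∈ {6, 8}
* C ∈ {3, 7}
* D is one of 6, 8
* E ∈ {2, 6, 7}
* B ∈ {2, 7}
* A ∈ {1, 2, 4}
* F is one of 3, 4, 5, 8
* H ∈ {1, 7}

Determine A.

4

Among the 8 variables, 5 fits only F (and all 8 values in {1, 2, 3, 4, 5, 6, 7, 8} must be used), so F = 5.
The 7 still-open variables draw from only 7 values {1, 2, 3, 4, 6, 7, 8}, so each is used; only C can be 3, hence C = 3.
The 6 still-open variables together cover exactly {1, 2, 4, 6, 7, 8} — 6 values for 6 variables — and 4 appears only in A's list, so A = 4.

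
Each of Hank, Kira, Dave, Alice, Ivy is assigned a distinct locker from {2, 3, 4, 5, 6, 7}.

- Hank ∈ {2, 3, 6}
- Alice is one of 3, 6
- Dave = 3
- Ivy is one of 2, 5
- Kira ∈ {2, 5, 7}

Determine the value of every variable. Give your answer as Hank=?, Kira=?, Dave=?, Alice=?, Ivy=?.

Dave must be 3 (only option left). Remove 3 from Hank, Alice.
That leaves Alice = 6. Remove 6 from Hank.
Hank must be 2 (only option left). So Kira, Ivy can't be 2.
Ivy must be 5 (only option left). Eliminate 5 elsewhere: Kira.
Kira must be 7 (only option left).

Hank=2, Kira=7, Dave=3, Alice=6, Ivy=5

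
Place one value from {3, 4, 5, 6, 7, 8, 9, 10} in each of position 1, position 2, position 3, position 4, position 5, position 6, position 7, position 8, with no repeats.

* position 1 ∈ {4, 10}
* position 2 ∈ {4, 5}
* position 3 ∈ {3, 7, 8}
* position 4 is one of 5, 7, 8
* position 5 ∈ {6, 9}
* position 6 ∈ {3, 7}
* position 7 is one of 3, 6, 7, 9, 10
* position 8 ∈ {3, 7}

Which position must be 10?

position 1

position 6 and position 8 share exactly the 2 values {3, 7}; by pigeonhole those values go to them, so strike 3, 7 from position 3, position 4, position 7.
position 3's domain is down to {8}, so position 3 = 8. So position 4 can't be 8.
position 4 must be 5 (only option left). So position 2 can't be 5.
position 2 has just one choice, so position 2 = 4. Strike 4 from position 1.
So 10 goes to position 1.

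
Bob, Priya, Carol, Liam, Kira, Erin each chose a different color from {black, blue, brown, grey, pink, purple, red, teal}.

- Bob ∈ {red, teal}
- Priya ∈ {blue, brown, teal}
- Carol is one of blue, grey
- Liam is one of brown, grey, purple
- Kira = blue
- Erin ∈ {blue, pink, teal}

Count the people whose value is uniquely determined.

2

Kira has just one choice, so Kira = blue. Remove blue from Priya, Carol, Erin.
Carol's domain is down to {grey}, so Carol = grey. Eliminate grey elsewhere: Liam.
Determined: Carol=grey, Kira=blue. The other people each still have more than one consistent value. That makes 2.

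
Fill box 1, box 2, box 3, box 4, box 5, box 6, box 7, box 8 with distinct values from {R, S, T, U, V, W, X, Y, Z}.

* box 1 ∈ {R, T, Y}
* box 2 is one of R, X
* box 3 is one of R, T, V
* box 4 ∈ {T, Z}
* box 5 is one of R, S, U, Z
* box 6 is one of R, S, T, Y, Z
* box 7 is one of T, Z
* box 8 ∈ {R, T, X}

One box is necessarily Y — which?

Among the 8 variables, U fits only box 5 (and all 8 values in {R, S, T, U, V, X, Y, Z} must be used), so box 5 = U.
The 7 still-open variables draw from only 7 values {R, S, T, V, X, Y, Z}, so each is used; only box 6 can be S, hence box 6 = S.
The 6 still-open variables draw from only 6 values {R, T, V, X, Y, Z}, so each is used; only box 3 can be V, hence box 3 = V.
Among the 5 still-open variables, Y fits only box 1 (and all 5 values in {R, T, X, Y, Z} must be used), so box 1 = Y.

box 1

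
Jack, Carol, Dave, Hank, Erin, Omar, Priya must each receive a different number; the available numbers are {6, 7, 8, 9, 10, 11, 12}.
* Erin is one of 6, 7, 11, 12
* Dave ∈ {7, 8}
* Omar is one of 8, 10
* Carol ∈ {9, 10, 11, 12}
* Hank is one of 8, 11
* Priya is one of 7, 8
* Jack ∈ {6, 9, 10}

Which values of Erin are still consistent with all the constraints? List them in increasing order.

The 2 variables Dave and Priya are confined to {7, 8}, which locks those values in; drop them from Hank, Erin, Omar.
That leaves Hank = 11. Strike 11 from Carol, Erin.
Omar's domain is down to {10}, so Omar = 10. So Jack, Carol can't be 10.
No further eliminations apply; Erin can still be any of 6, 12.

6, 12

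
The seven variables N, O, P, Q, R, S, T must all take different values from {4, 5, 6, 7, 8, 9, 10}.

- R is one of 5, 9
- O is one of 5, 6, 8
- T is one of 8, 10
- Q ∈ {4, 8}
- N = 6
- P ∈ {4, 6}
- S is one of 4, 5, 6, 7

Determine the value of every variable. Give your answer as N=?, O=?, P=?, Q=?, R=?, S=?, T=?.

N=6, O=5, P=4, Q=8, R=9, S=7, T=10

N has just one choice, so N = 6. Remove 6 from O, P, S.
That leaves P = 4. Strike 4 from Q, S.
Q must be 8 (only option left). Eliminate 8 elsewhere: O, T.
T must be 10 (only option left).
O must be 5 (only option left). Strike 5 from R, S.
R has just one choice, so R = 9.
That leaves S = 7.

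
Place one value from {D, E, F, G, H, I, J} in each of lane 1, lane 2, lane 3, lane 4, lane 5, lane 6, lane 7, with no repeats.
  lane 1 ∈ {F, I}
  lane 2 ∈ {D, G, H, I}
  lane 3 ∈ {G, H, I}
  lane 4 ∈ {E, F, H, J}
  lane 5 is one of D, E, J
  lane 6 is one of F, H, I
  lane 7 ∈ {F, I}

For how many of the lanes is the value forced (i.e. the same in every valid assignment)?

lane 1 and lane 7 between them cover only {F, I} — a naked pair. Remove those values from lane 2, lane 3, lane 4, lane 6.
lane 6's domain is down to {H}, so lane 6 = H. So lane 2, lane 3, lane 4 can't be H.
lane 3 has just one choice, so lane 3 = G. Remove G from lane 2.
lane 2's domain is down to {D}, so lane 2 = D. So lane 5 can't be D.
Determined: lane 2=D, lane 3=G, lane 6=H. The other lanes each still have more than one consistent value. That makes 3.

3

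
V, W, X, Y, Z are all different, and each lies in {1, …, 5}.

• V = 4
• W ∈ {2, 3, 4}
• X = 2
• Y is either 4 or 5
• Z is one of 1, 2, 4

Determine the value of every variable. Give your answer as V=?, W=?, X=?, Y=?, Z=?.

V has just one choice, so V = 4. Strike 4 from W, Y, Z.
That leaves X = 2. Strike 2 from W, Z.
Y's domain is down to {5}, so Y = 5.
Z's domain is down to {1}, so Z = 1.
W has just one choice, so W = 3.

V=4, W=3, X=2, Y=5, Z=1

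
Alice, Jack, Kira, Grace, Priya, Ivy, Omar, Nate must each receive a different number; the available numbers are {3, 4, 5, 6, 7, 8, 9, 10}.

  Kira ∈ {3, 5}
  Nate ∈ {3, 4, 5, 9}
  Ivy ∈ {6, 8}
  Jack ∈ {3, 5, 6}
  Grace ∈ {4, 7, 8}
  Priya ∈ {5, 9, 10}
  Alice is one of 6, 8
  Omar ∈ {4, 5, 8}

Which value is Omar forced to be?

The 8 variables draw from only 8 values {3, 4, 5, 6, 7, 8, 9, 10}, so each is used; only Grace can be 7, hence Grace = 7.
Among the 7 still-open variables, 10 fits only Priya (and all 7 values in {3, 4, 5, 6, 8, 9, 10} must be used), so Priya = 10.
The 6 still-open variables together cover exactly {3, 4, 5, 6, 8, 9} — 6 values for 6 variables — and 9 appears only in Nate's list, so Nate = 9.
The 5 still-open variables together cover exactly {3, 4, 5, 6, 8} — 5 values for 5 variables — and 4 appears only in Omar's list, so Omar = 4.

4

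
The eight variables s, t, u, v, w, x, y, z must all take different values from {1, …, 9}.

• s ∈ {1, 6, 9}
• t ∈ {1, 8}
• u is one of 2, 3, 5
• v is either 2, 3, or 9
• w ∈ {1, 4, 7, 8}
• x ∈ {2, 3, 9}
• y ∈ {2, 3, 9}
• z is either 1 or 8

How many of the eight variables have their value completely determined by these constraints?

The 2 variables t and z are confined to {1, 8}, which locks those values in; drop them from s, w.
v, x, y between them cover only {2, 3, 9} — a naked triple. Remove those values from s, u.
s's domain is down to {6}, so s = 6.
That leaves u = 5.
Determined: s=6, u=5. The other variables each still have more than one consistent value. That makes 2.

2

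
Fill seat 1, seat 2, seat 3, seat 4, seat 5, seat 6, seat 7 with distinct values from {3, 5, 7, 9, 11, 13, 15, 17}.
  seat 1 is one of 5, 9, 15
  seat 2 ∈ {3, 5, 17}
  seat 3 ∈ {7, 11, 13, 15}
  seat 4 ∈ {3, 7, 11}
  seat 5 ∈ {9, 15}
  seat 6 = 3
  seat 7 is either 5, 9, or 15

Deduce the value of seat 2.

seat 6's domain is down to {3}, so seat 6 = 3. So seat 2, seat 4 can't be 3.
The 3 variables seat 1, seat 5, seat 7 are confined to {5, 9, 15}, which locks those values in; drop them from seat 2, seat 3.
So seat 2 = 17.

17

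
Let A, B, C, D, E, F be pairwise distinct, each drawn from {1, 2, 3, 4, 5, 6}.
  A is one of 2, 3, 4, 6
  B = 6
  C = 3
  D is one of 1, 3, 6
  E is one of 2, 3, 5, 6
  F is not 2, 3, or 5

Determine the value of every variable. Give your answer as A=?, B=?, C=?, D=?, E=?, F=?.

A=2, B=6, C=3, D=1, E=5, F=4

B's domain is down to {6}, so B = 6. Eliminate 6 elsewhere: A, D, E, F.
C has just one choice, so C = 3. So A, D, E can't be 3.
D's domain is down to {1}, so D = 1. Remove 1 from F.
F has just one choice, so F = 4. So A can't be 4.
A must be 2 (only option left). So E can't be 2.
E has just one choice, so E = 5.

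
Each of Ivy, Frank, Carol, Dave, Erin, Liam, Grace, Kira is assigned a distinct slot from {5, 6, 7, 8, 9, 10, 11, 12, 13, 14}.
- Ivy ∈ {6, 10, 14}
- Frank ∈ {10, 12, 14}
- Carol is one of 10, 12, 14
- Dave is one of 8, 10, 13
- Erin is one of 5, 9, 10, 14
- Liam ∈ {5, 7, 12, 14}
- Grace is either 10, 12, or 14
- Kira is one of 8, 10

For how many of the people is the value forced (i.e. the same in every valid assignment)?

Frank, Carol, Grace share exactly the 3 values {10, 12, 14}; by pigeonhole those values go to them, so strike 10, 12, 14 from Ivy, Dave, Erin, Liam, Kira.
Ivy has just one choice, so Ivy = 6.
Kira has just one choice, so Kira = 8. Strike 8 from Dave.
Dave has just one choice, so Dave = 13.
Determined: Ivy=6, Dave=13, Kira=8. The other people each still have more than one consistent value. That makes 3.

3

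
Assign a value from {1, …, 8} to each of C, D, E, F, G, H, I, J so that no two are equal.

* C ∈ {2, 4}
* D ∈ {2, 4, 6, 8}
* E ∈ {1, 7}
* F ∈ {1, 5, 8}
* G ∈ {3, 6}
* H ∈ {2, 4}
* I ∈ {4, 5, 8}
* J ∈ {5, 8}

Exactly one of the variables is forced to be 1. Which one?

Among the 8 variables, 3 fits only G (and all 8 values in {1, 2, 3, 4, 5, 6, 7, 8} must be used), so G = 3.
Among the 7 still-open variables, 6 fits only D (and all 7 values in {1, 2, 4, 5, 6, 7, 8} must be used), so D = 6.
The 6 still-open variables draw from only 6 values {1, 2, 4, 5, 7, 8}, so each is used; only E can be 7, hence E = 7.
The 5 still-open variables together cover exactly {1, 2, 4, 5, 8} — 5 values for 5 variables — and 1 appears only in F's list, so F = 1.

F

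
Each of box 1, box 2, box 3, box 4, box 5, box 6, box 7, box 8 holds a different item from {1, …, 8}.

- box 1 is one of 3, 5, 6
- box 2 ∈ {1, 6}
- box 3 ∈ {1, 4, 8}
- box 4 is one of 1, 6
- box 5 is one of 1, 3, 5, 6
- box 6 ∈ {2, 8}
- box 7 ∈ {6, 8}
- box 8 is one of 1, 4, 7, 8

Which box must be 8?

Among the 8 variables, 2 fits only box 6 (and all 8 values in {1, 2, 3, 4, 5, 6, 7, 8} must be used), so box 6 = 2.
The 7 still-open variables together cover exactly {1, 3, 4, 5, 6, 7, 8} — 7 values for 7 variables — and 7 appears only in box 8's list, so box 8 = 7.
The 6 still-open variables together cover exactly {1, 3, 4, 5, 6, 8} — 6 values for 6 variables — and 4 appears only in box 3's list, so box 3 = 4.
The 5 still-open variables together cover exactly {1, 3, 5, 6, 8} — 5 values for 5 variables — and 8 appears only in box 7's list, so box 7 = 8.

box 7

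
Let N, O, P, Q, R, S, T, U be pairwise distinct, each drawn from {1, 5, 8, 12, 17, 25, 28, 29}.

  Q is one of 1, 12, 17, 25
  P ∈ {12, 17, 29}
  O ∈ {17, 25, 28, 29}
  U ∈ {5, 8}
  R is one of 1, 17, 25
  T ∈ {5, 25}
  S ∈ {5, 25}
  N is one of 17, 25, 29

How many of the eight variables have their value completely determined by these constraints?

Among the 8 variables, 8 fits only U (and all 8 values in {1, 5, 8, 12, 17, 25, 28, 29} must be used), so U = 8.
Among the 7 still-open variables, 28 fits only O (and all 7 values in {1, 5, 12, 17, 25, 28, 29} must be used), so O = 28.
S and T between them cover only {5, 25} — a naked pair. Remove those values from N, Q, R.
Determined: O=28, U=8. The other variables each still have more than one consistent value. That makes 2.

2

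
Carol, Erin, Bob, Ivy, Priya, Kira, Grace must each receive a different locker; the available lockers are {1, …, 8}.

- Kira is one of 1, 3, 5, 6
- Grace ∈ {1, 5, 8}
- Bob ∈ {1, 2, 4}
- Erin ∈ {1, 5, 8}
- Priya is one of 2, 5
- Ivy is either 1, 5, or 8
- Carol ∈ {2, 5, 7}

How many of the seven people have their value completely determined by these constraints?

Erin, Ivy, Grace between them cover only {1, 5, 8} — a naked triple. Remove those values from Carol, Bob, Priya, Kira.
Priya has just one choice, so Priya = 2. Eliminate 2 elsewhere: Carol, Bob.
Carol has just one choice, so Carol = 7.
Bob's domain is down to {4}, so Bob = 4.
Determined: Carol=7, Bob=4, Priya=2. The other people each still have more than one consistent value. That makes 3.

3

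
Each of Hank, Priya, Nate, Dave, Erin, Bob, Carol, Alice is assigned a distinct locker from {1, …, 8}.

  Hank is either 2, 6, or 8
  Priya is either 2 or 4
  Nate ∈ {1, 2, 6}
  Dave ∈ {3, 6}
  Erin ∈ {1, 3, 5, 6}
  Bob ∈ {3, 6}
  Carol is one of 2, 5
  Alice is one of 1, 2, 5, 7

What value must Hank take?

The 8 variables draw from only 8 values {1, 2, 3, 4, 5, 6, 7, 8}, so each is used; only Priya can be 4, hence Priya = 4.
Among the 7 still-open variables, 7 fits only Alice (and all 7 values in {1, 2, 3, 5, 6, 7, 8} must be used), so Alice = 7.
The 6 still-open variables together cover exactly {1, 2, 3, 5, 6, 8} — 6 values for 6 variables — and 8 appears only in Hank's list, so Hank = 8.

8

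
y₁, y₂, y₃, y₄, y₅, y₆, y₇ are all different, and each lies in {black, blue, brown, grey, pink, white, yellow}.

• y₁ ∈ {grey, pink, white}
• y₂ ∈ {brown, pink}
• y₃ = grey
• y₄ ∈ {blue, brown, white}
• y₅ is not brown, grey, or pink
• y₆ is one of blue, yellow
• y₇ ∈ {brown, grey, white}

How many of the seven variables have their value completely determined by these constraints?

y₃ has just one choice, so y₃ = grey. Strike grey from y₁, y₇.
The 6 still-open variables draw from only 6 values {black, blue, brown, pink, white, yellow}, so each is used; only y₅ can be black, hence y₅ = black.
Among the 5 still-open variables, yellow fits only y₆ (and all 5 values in {blue, brown, pink, white, yellow} must be used), so y₆ = yellow.
Among the 4 still-open variables, blue fits only y₄ (and all 4 values in {blue, brown, pink, white} must be used), so y₄ = blue.
Determined: y₃=grey, y₄=blue, y₅=black, y₆=yellow. The other variables each still have more than one consistent value. That makes 4.

4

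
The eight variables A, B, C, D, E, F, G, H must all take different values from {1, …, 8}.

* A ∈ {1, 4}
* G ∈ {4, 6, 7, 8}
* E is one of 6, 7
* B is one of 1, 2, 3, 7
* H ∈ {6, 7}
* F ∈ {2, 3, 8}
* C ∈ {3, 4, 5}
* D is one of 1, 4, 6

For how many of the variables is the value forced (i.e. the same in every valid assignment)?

The 8 variables together cover exactly {1, 2, 3, 4, 5, 6, 7, 8} — 8 values for 8 variables — and 5 appears only in C's list, so C = 5.
The 2 variables E and H are confined to {6, 7}, which locks those values in; drop them from B, D, G.
A and D between them cover only {1, 4} — a naked pair. Remove those values from B, G.
That leaves G = 8. Remove 8 from F.
Determined: C=5, G=8. The other variables each still have more than one consistent value. That makes 2.

2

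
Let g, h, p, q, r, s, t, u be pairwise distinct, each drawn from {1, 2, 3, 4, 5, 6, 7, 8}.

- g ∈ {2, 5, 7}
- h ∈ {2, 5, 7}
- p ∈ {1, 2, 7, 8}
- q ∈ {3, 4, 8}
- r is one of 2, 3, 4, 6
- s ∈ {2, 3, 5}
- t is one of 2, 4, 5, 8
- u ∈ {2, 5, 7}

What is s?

Among the 8 variables, 1 fits only p (and all 8 values in {1, 2, 3, 4, 5, 6, 7, 8} must be used), so p = 1.
The 7 still-open variables together cover exactly {2, 3, 4, 5, 6, 7, 8} — 7 values for 7 variables — and 6 appears only in r's list, so r = 6.
g, h, u between them cover only {2, 5, 7} — a naked triple. Remove those values from s, t.
So s = 3.

3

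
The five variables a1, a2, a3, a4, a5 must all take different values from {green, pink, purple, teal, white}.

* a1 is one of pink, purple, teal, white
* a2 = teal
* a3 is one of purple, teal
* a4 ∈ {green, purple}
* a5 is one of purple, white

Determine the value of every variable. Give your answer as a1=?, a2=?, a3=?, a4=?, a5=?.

a2 has just one choice, so a2 = teal. Strike teal from a1, a3.
That leaves a3 = purple. Eliminate purple elsewhere: a1, a4, a5.
a4's domain is down to {green}, so a4 = green.
a5 must be white (only option left). So a1 can't be white.
a1 must be pink (only option left).

a1=pink, a2=teal, a3=purple, a4=green, a5=white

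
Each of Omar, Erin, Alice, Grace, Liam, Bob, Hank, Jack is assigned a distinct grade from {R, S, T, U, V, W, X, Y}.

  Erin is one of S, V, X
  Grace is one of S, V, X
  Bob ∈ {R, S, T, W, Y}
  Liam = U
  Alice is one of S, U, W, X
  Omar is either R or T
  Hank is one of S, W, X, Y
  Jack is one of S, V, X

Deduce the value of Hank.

Y

Liam's domain is down to {U}, so Liam = U. Strike U from Alice.
Erin, Grace, Jack share exactly the 3 values {S, V, X}; by pigeonhole those values go to them, so strike S, V, X from Alice, Bob, Hank.
Alice must be W (only option left). So Bob, Hank can't be W.
So Hank = Y.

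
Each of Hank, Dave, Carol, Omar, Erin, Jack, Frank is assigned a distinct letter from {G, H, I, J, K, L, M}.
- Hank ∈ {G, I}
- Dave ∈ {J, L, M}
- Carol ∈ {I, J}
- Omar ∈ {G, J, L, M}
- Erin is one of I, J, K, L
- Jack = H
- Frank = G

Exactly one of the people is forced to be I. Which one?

Jack has just one choice, so Jack = H.
That leaves Frank = G. So Hank, Omar can't be G.
So I goes to Hank.

Hank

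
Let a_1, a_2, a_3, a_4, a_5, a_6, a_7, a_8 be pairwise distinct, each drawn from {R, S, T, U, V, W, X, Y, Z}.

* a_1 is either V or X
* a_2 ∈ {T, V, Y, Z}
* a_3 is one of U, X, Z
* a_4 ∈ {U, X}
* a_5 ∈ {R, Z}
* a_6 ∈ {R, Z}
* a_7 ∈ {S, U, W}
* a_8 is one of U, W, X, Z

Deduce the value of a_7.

a_5 and a_6 share exactly the 2 values {R, Z}; by pigeonhole those values go to them, so strike R, Z from a_2, a_3, a_8.
a_3 and a_4 share exactly the 2 values {U, X}; by pigeonhole those values go to them, so strike U, X from a_1, a_7, a_8.
a_1 must be V (only option left). Eliminate V elsewhere: a_2.
a_8 must be W (only option left). Strike W from a_7.
So a_7 = S.

S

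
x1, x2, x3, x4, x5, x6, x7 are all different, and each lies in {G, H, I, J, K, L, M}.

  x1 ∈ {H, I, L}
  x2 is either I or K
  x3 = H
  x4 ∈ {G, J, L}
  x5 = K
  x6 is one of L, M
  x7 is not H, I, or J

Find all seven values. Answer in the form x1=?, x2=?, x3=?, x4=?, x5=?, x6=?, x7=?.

x3 has just one choice, so x3 = H. Strike H from x1.
x5 has just one choice, so x5 = K. Strike K from x2, x7.
x2 must be I (only option left). Eliminate I elsewhere: x1.
That leaves x1 = L. So x4, x6, x7 can't be L.
x6 has just one choice, so x6 = M. Eliminate M elsewhere: x7.
x7's domain is down to {G}, so x7 = G. Strike G from x4.
x4 must be J (only option left).

x1=L, x2=I, x3=H, x4=J, x5=K, x6=M, x7=G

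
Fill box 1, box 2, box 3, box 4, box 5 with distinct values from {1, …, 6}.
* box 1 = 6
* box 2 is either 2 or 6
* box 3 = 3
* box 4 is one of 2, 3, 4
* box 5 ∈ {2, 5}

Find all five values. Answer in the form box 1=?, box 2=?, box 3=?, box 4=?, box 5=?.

box 1=6, box 2=2, box 3=3, box 4=4, box 5=5

box 1's domain is down to {6}, so box 1 = 6. Remove 6 from box 2.
That leaves box 2 = 2. Strike 2 from box 4, box 5.
box 3's domain is down to {3}, so box 3 = 3. So box 4 can't be 3.
That leaves box 4 = 4.
box 5's domain is down to {5}, so box 5 = 5.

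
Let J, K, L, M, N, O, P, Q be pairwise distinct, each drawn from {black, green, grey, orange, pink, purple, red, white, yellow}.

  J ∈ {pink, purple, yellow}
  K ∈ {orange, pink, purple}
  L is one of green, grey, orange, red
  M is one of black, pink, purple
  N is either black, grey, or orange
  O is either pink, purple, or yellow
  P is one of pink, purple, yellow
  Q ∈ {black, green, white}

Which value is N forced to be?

grey

J, O, P between them cover only {pink, purple, yellow} — a naked triple. Remove those values from K, M.
That leaves K = orange. Remove orange from L, N.
M's domain is down to {black}, so M = black. So N, Q can't be black.
So N = grey.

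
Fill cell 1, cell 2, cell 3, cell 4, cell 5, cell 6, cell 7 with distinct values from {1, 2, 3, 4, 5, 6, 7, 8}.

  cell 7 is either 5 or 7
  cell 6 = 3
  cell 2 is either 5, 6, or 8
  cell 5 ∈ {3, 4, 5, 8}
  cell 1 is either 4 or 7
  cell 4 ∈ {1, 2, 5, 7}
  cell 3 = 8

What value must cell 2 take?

6

cell 3 must be 8 (only option left). So cell 2, cell 5 can't be 8.
cell 6 must be 3 (only option left). Eliminate 3 elsewhere: cell 5.
cell 1, cell 5, cell 7 between them cover only {4, 5, 7} — a naked triple. Remove those values from cell 2, cell 4.
So cell 2 = 6.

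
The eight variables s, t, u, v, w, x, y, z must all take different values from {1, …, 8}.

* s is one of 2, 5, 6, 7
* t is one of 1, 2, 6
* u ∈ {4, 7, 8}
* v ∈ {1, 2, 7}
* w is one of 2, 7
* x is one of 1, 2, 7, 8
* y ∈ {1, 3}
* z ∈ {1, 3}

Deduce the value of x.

The 8 variables together cover exactly {1, 2, 3, 4, 5, 6, 7, 8} — 8 values for 8 variables — and 4 appears only in u's list, so u = 4.
The 7 still-open variables together cover exactly {1, 2, 3, 5, 6, 7, 8} — 7 values for 7 variables — and 5 appears only in s's list, so s = 5.
The 6 still-open variables together cover exactly {1, 2, 3, 6, 7, 8} — 6 values for 6 variables — and 6 appears only in t's list, so t = 6.
Among the 5 still-open variables, 8 fits only x (and all 5 values in {1, 2, 3, 7, 8} must be used), so x = 8.

8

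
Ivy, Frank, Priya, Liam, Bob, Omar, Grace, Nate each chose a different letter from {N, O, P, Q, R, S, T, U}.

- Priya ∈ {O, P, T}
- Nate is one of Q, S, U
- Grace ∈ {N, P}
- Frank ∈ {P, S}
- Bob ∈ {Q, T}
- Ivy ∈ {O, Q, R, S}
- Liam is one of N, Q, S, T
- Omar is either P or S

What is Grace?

N

Among the 8 variables, R fits only Ivy (and all 8 values in {N, O, P, Q, R, S, T, U} must be used), so Ivy = R.
Among the 7 still-open variables, O fits only Priya (and all 7 values in {N, O, P, Q, S, T, U} must be used), so Priya = O.
Among the 6 still-open variables, U fits only Nate (and all 6 values in {N, P, Q, S, T, U} must be used), so Nate = U.
The 2 variables Frank and Omar are confined to {P, S}, which locks those values in; drop them from Liam, Grace.
So Grace = N.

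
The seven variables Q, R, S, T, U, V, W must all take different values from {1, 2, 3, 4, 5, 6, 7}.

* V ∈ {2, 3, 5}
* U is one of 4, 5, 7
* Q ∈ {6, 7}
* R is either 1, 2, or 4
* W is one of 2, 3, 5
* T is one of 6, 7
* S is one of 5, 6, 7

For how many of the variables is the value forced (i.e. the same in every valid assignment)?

3

The 7 variables draw from only 7 values {1, 2, 3, 4, 5, 6, 7}, so each is used; only R can be 1, hence R = 1.
The 6 still-open variables draw from only 6 values {2, 3, 4, 5, 6, 7}, so each is used; only U can be 4, hence U = 4.
Q and T between them cover only {6, 7} — a naked pair. Remove those values from S.
S must be 5 (only option left). So V, W can't be 5.
Determined: R=1, S=5, U=4. The other variables each still have more than one consistent value. That makes 3.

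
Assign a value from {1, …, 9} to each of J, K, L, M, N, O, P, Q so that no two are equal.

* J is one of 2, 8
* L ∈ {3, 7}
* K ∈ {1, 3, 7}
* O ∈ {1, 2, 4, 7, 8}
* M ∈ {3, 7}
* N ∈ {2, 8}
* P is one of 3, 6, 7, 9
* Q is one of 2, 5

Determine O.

J and N share exactly the 2 values {2, 8}; by pigeonhole those values go to them, so strike 2, 8 from O, Q.
Q's domain is down to {5}, so Q = 5.
L and M between them cover only {3, 7} — a naked pair. Remove those values from K, O, P.
K's domain is down to {1}, so K = 1. Strike 1 from O.
So O = 4.

4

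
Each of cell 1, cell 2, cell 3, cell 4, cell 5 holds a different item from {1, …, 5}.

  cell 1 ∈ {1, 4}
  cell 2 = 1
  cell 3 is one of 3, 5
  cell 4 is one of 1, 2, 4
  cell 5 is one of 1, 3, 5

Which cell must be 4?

cell 2's domain is down to {1}, so cell 2 = 1. Strike 1 from cell 1, cell 4, cell 5.

cell 1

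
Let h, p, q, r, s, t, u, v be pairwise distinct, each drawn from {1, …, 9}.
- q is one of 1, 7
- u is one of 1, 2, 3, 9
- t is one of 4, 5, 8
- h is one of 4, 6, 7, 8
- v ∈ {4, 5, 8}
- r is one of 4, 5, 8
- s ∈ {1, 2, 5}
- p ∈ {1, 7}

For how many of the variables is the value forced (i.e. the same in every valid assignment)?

The 2 variables p and q are confined to {1, 7}, which locks those values in; drop them from h, s, u.
The 3 variables r, t, v are confined to {4, 5, 8}, which locks those values in; drop them from h, s.
h has just one choice, so h = 6.
That leaves s = 2. So u can't be 2.
Determined: h=6, s=2. The other variables each still have more than one consistent value. That makes 2.

2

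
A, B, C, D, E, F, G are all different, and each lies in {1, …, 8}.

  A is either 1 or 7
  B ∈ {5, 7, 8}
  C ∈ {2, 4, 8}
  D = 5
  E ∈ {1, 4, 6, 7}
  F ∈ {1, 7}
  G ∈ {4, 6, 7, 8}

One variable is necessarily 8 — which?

B

D must be 5 (only option left). Strike 5 from B.
The 6 still-open variables together cover exactly {1, 2, 4, 6, 7, 8} — 6 values for 6 variables — and 2 appears only in C's list, so C = 2.
The 2 variables A and F are confined to {1, 7}, which locks those values in; drop them from B, E, G.
So 8 goes to B.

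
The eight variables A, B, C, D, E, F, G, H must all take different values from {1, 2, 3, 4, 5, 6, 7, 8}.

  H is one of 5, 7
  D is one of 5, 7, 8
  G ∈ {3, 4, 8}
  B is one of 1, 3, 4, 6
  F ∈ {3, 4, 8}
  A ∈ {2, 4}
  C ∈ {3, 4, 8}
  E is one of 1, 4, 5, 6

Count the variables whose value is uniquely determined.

1

The 8 variables draw from only 8 values {1, 2, 3, 4, 5, 6, 7, 8}, so each is used; only A can be 2, hence A = 2.
C, F, G between them cover only {3, 4, 8} — a naked triple. Remove those values from B, D, E.
The 2 variables D and H are confined to {5, 7}, which locks those values in; drop them from E.
Determined: A=2. The other variables each still have more than one consistent value. That makes 1.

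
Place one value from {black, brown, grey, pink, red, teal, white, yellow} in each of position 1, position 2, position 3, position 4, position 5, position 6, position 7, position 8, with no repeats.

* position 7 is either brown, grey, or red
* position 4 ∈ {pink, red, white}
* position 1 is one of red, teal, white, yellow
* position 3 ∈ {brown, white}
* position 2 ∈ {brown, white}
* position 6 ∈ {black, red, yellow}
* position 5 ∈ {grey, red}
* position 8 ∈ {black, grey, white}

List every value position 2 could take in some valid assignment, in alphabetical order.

The 8 variables draw from only 8 values {black, brown, grey, pink, red, teal, white, yellow}, so each is used; only position 4 can be pink, hence position 4 = pink.
Among the 7 still-open variables, teal fits only position 1 (and all 7 values in {black, brown, grey, red, teal, white, yellow} must be used), so position 1 = teal.
The 6 still-open variables together cover exactly {black, brown, grey, red, white, yellow} — 6 values for 6 variables — and yellow appears only in position 6's list, so position 6 = yellow.
Among the 5 still-open variables, black fits only position 8 (and all 5 values in {black, brown, grey, red, white} must be used), so position 8 = black.
position 2 and position 3 share exactly the 2 values {brown, white}; by pigeonhole those values go to them, so strike brown, white from position 7.
No further eliminations apply; position 2 can still be any of brown, white.

brown, white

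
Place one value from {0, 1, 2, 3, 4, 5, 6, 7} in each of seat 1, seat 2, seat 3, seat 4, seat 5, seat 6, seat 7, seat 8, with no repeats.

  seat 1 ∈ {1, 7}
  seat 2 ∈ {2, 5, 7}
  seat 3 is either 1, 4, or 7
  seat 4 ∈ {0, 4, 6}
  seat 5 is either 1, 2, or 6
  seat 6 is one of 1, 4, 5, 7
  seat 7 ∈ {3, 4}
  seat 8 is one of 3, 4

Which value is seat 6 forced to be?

5

The 8 variables draw from only 8 values {0, 1, 2, 3, 4, 5, 6, 7}, so each is used; only seat 4 can be 0, hence seat 4 = 0.
The 7 still-open variables together cover exactly {1, 2, 3, 4, 5, 6, 7} — 7 values for 7 variables — and 6 appears only in seat 5's list, so seat 5 = 6.
The 6 still-open variables together cover exactly {1, 2, 3, 4, 5, 7} — 6 values for 6 variables — and 2 appears only in seat 2's list, so seat 2 = 2.
Among the 5 still-open variables, 5 fits only seat 6 (and all 5 values in {1, 3, 4, 5, 7} must be used), so seat 6 = 5.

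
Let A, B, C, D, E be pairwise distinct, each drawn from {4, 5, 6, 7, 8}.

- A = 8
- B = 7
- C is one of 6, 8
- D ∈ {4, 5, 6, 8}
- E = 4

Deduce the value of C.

6

A's domain is down to {8}, so A = 8. Remove 8 from C, D.
So C = 6.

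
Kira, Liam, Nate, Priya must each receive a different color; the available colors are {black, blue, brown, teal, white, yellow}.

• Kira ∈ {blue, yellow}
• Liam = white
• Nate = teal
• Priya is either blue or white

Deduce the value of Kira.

Liam's domain is down to {white}, so Liam = white. Remove white from Priya.
Nate's domain is down to {teal}, so Nate = teal.
Priya's domain is down to {blue}, so Priya = blue. Remove blue from Kira.
So Kira = yellow.

yellow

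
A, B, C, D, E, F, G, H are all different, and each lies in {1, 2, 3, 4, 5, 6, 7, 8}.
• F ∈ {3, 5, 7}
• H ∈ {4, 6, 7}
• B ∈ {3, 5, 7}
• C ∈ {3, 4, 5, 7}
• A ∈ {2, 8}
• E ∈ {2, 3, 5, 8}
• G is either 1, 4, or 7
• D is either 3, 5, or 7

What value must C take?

4

Among the 8 variables, 1 fits only G (and all 8 values in {1, 2, 3, 4, 5, 6, 7, 8} must be used), so G = 1.
The 7 still-open variables draw from only 7 values {2, 3, 4, 5, 6, 7, 8}, so each is used; only H can be 6, hence H = 6.
The 6 still-open variables together cover exactly {2, 3, 4, 5, 7, 8} — 6 values for 6 variables — and 4 appears only in C's list, so C = 4.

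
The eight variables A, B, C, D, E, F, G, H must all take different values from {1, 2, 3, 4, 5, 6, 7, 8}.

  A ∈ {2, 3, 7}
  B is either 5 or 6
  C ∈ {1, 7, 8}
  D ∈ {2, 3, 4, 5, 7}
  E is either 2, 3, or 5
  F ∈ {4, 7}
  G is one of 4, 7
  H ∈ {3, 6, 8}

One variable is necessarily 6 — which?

Among the 8 variables, 1 fits only C (and all 8 values in {1, 2, 3, 4, 5, 6, 7, 8} must be used), so C = 1.
The 7 still-open variables together cover exactly {2, 3, 4, 5, 6, 7, 8} — 7 values for 7 variables — and 8 appears only in H's list, so H = 8.
The 6 still-open variables together cover exactly {2, 3, 4, 5, 6, 7} — 6 values for 6 variables — and 6 appears only in B's list, so B = 6.

B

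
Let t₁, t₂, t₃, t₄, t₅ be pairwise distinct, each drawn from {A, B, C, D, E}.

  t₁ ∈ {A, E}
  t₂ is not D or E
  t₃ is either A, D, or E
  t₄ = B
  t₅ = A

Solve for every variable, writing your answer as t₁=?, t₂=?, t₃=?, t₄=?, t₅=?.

t₄ has just one choice, so t₄ = B. Remove B from t₂.
t₅'s domain is down to {A}, so t₅ = A. Remove A from t₁, t₂, t₃.
t₁ has just one choice, so t₁ = E. So t₃ can't be E.
t₂'s domain is down to {C}, so t₂ = C.
t₃ has just one choice, so t₃ = D.

t₁=E, t₂=C, t₃=D, t₄=B, t₅=A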